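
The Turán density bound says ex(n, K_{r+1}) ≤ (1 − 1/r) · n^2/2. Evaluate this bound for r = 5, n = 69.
Turán density bound = (4/5) · 69^2/2 = 9522/5 ≈ 1904.4

Turán's theorem: ex(n, K_{r+1}) is achieved by the complete r-partite Turán graph T(n, r) with parts as balanced as possible, and is at most (1 − 1/r) · n^2/2. For r = 5, n = 69: the density bound is (4/5) · 4761/2 = 9522/5 ≈ 1904.4. The integer-valued extremum is e(T(69, 5)) = 1904, which is strictly less than the density bound 9522/5 since 5 ∤ 69 (the parts of T(69, 5) cannot all be equal).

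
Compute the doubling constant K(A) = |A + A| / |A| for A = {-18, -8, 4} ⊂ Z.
K = |A + A| / |A| = 6/3 = 2

Enumerate A + A = {a + b : a, b ∈ A}. With |A| = 3, there are |A|^2 = 9 ordered sum pairs; collecting distinct values, A + A = {-36, -26, -16, -14, -4, 8}, so |A + A| = 6. Thus K = 6/3 = 2. For comparison, the minimum possible |A + A| over all 3-element sets is 2·3 − 1 = 5 (so min K = 5/3), attained only by arithmetic progressions.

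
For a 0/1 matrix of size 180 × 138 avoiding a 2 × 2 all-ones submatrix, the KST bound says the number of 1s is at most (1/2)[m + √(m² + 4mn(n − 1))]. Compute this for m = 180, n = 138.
z(180, 138; 2, 2) ≤ (1/2)[180 + √(180² + 4·180·138·137)] = (1/2)[180 + √13644720] = 1936.938

Kővári–Sós–Turán: let r_1, ..., r_180 be the row sums and z = Σ r_i the total number of 1s. Each pair of columns can share at most one row with both entries 1 (else a 2×2 all-ones block appears), so Σ_i C(r_i, 2) ≤ C(138, 2) = 9453. By convexity Σ_i C(r_i, 2) ≥ 180·C(z/180, 2) = z(z − 180)/(2·180), giving z² − 180z − 180·138·137 ≤ 0 and hence z ≤ (1/2)[180 + √(32400 + 4·3403080)] = (1/2)[180 + √13644720] ≈ (1/2)(180 + 3693.876) = 1936.938.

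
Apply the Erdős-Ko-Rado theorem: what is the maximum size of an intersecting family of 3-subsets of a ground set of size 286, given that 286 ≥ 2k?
max |F| = C(285, 2) = 40470

The Erdős-Ko-Rado theorem states: for n ≥ 2k, an intersecting family of k-subsets of an n-element set has size at most C(n − 1, k − 1), with equality for 'star' families {A ⊆ [n] : |A| = k, i ∈ A} (fix an element i). For n = 286, k = 3: C(285, 2) = 40470.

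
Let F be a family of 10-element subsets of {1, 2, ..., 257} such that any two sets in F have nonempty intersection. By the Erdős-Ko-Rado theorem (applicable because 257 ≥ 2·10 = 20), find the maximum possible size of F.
max |F| = C(256, 9) = 11288510714272000

The Erdős-Ko-Rado theorem states: for n ≥ 2k, an intersecting family of k-subsets of an n-element set has size at most C(n − 1, k − 1), with equality for 'star' families {A ⊆ [n] : |A| = k, i ∈ A} (fix an element i). For n = 257, k = 10: C(256, 9) = 11288510714272000.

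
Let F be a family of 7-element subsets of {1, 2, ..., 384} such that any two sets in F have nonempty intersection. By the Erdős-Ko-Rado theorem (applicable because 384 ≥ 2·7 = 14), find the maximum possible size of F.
max |F| = C(383, 6) = 4214724798753

The Erdős-Ko-Rado theorem states: for n ≥ 2k, an intersecting family of k-subsets of an n-element set has size at most C(n − 1, k − 1), with equality for 'star' families {A ⊆ [n] : |A| = k, i ∈ A} (fix an element i). For n = 384, k = 7: C(383, 6) = 4214724798753.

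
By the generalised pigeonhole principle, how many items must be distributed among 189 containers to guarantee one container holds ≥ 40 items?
n = (40 − 1)·189 + 1 = 7372

By the generalised pigeonhole principle, to guarantee some box contains ≥ r objects we need more than (r − 1) · k objects total. Threshold: n = (r − 1) · k + 1. With r = 40 and k = 189: n = 39 · 189 + 1 = 7371 + 1 = 7372. For n = 7371 = 39 · 189, we can put exactly 39 objects in every box, avoiding 40 in any single one — so 7372 is tight.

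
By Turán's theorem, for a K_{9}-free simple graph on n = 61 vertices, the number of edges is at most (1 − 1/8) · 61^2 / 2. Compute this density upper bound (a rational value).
Turán density bound = (7/8) · 61^2/2 = 26047/16 ≈ 1627.9375

Turán's theorem: ex(n, K_{r+1}) is achieved by the complete r-partite Turán graph T(n, r) with parts as balanced as possible, and is at most (1 − 1/r) · n^2/2. For r = 8, n = 61: the density bound is (7/8) · 3721/2 = 26047/16 ≈ 1627.9375. The integer-valued extremum is e(T(61, 8)) = 1627, which is strictly less than the density bound 26047/16 since 8 ∤ 61 (the parts of T(61, 8) cannot all be equal).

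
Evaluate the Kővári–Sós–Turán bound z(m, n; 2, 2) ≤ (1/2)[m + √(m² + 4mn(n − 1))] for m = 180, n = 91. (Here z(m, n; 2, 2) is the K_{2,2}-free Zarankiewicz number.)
z(180, 91; 2, 2) ≤ (1/2)[180 + √(180² + 4·180·91·90)] = (1/2)[180 + √5929200] = 1307.4974

Kővári–Sós–Turán: let r_1, ..., r_180 be the row sums and z = Σ r_i the total number of 1s. Each pair of columns can share at most one row with both entries 1 (else a 2×2 all-ones block appears), so Σ_i C(r_i, 2) ≤ C(91, 2) = 4095. By convexity Σ_i C(r_i, 2) ≥ 180·C(z/180, 2) = z(z − 180)/(2·180), giving z² − 180z − 180·91·90 ≤ 0 and hence z ≤ (1/2)[180 + √(32400 + 4·1474200)] = (1/2)[180 + √5929200] ≈ (1/2)(180 + 2434.9949) = 1307.4974.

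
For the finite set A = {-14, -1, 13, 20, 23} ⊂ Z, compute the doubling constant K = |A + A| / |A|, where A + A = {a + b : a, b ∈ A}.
K = |A + A| / |A| = 15/5 = 3

Enumerate A + A = {a + b : a, b ∈ A}. With |A| = 5, there are |A|^2 = 25 ordered sum pairs; collecting distinct values, A + A = {-28, -15, -2, -1, 6, 9, 12, 19, 22, 26, 33, 36, 40, 43, 46}, so |A + A| = 15. Thus K = 15/5 = 3. For comparison, the minimum possible |A + A| over all 5-element sets is 2·5 − 1 = 9 (so min K = 9/5), attained only by arithmetic progressions.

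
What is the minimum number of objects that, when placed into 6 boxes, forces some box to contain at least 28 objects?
n = (28 − 1)·6 + 1 = 163

By the generalised pigeonhole principle, to guarantee some box contains ≥ r objects we need more than (r − 1) · k objects total. Threshold: n = (r − 1) · k + 1. With r = 28 and k = 6: n = 27 · 6 + 1 = 162 + 1 = 163. For n = 162 = 27 · 6, we can put exactly 27 objects in every box, avoiding 28 in any single one — so 163 is tight.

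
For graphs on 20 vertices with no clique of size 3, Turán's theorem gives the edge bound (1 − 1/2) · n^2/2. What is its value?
Turán density bound = (1/2) · 20^2/2 = 100

Turán's theorem: ex(n, K_{r+1}) is achieved by the complete r-partite Turán graph T(n, r) with parts as balanced as possible, and is at most (1 − 1/r) · n^2/2. For r = 2, n = 20: the density bound is (1/2) · 400/2 = 100. Since 2 ∣ 20, the Turán graph T(20, 2) has parts of equal size 10, and its edge count e(T(20, 2)) = 100 attains the density bound exactly.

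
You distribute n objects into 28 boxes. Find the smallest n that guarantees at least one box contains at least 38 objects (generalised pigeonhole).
n = (38 − 1)·28 + 1 = 1037

By the generalised pigeonhole principle, to guarantee some box contains ≥ r objects we need more than (r − 1) · k objects total. Threshold: n = (r − 1) · k + 1. With r = 38 and k = 28: n = 37 · 28 + 1 = 1036 + 1 = 1037. For n = 1036 = 37 · 28, we can put exactly 37 objects in every box, avoiding 38 in any single one — so 1037 is tight.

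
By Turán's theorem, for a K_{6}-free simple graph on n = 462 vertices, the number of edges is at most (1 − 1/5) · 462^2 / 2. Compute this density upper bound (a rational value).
Turán density bound = (4/5) · 462^2/2 = 426888/5 ≈ 85377.6

Turán's theorem: ex(n, K_{r+1}) is achieved by the complete r-partite Turán graph T(n, r) with parts as balanced as possible, and is at most (1 − 1/r) · n^2/2. For r = 5, n = 462: the density bound is (4/5) · 213444/2 = 426888/5 ≈ 85377.6. The integer-valued extremum is e(T(462, 5)) = 85377, which is strictly less than the density bound 426888/5 since 5 ∤ 462 (the parts of T(462, 5) cannot all be equal).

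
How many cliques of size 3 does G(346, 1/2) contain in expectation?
E[# K_3] = C(346, 3) · (1/2)^C(3, 2) = 6843880 / 2^3 = 855485

For each 3-subset S of vertices (there are C(346, 3) = 6843880 such S), let X_S = 1 if S induces a K_3 (all C(3, 2) = 3 edges present). Then P(X_S = 1) = (1/2)^3 = 1/8. By linearity of expectation, E[# K_3] = C(346, 3) · (1/2)^3 = 6843880 / 8 = 855485.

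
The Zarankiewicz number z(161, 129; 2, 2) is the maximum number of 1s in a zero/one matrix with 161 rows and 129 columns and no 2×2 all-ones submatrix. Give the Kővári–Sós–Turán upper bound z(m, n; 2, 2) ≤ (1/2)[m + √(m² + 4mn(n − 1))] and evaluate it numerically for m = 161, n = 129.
z(161, 129; 2, 2) ≤ (1/2)[161 + √(161² + 4·161·129·128)] = (1/2)[161 + √10659649] = 1712.9559

Kővári–Sós–Turán: let r_1, ..., r_161 be the row sums and z = Σ r_i the total number of 1s. Each pair of columns can share at most one row with both entries 1 (else a 2×2 all-ones block appears), so Σ_i C(r_i, 2) ≤ C(129, 2) = 8256. By convexity Σ_i C(r_i, 2) ≥ 161·C(z/161, 2) = z(z − 161)/(2·161), giving z² − 161z − 161·129·128 ≤ 0 and hence z ≤ (1/2)[161 + √(25921 + 4·2658432)] = (1/2)[161 + √10659649] ≈ (1/2)(161 + 3264.9118) = 1712.9559.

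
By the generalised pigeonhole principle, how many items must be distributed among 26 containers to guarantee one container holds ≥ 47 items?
n = (47 − 1)·26 + 1 = 1197

By the generalised pigeonhole principle, to guarantee some box contains ≥ r objects we need more than (r − 1) · k objects total. Threshold: n = (r − 1) · k + 1. With r = 47 and k = 26: n = 46 · 26 + 1 = 1196 + 1 = 1197. For n = 1196 = 46 · 26, we can put exactly 46 objects in every box, avoiding 47 in any single one — so 1197 is tight.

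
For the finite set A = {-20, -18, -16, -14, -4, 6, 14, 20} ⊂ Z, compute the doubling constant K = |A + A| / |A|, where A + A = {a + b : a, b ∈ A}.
K = |A + A| / |A| = 30/8 = 15/4

Enumerate A + A = {a + b : a, b ∈ A}. With |A| = 8, there are |A|^2 = 64 ordered sum pairs; collecting distinct values, A + A = {-40, -38, -36, -34, -32, -30, -28, -24, -22, -20, -18, -14, -12, -10, -8, -6, -4, -2, 0, 2, 4, 6, 10, 12, 16, 20, 26, 28, 34, 40}, so |A + A| = 30. Thus K = 30/8 = 15/4. For comparison, the minimum possible |A + A| over all 8-element sets is 2·8 − 1 = 15 (so min K = 15/8), attained only by arithmetic progressions.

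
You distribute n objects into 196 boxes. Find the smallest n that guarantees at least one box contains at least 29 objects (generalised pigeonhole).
n = (29 − 1)·196 + 1 = 5489

By the generalised pigeonhole principle, to guarantee some box contains ≥ r objects we need more than (r − 1) · k objects total. Threshold: n = (r − 1) · k + 1. With r = 29 and k = 196: n = 28 · 196 + 1 = 5488 + 1 = 5489. For n = 5488 = 28 · 196, we can put exactly 28 objects in every box, avoiding 29 in any single one — so 5489 is tight.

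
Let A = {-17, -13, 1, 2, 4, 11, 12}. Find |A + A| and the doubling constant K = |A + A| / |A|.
K = |A + A| / |A| = 27/7

Enumerate A + A = {a + b : a, b ∈ A}. With |A| = 7, there are |A|^2 = 49 ordered sum pairs; collecting distinct values, A + A = {-34, -30, -26, -16, -15, -13, -12, -11, -9, -6, -5, -2, -1, 2, 3, 4, 5, 6, 8, 12, 13, 14, 15, 16, 22, 23, 24}, so |A + A| = 27. Thus K = 27/7. For comparison, the minimum possible |A + A| over all 7-element sets is 2·7 − 1 = 13 (so min K = 13/7), attained only by arithmetic progressions.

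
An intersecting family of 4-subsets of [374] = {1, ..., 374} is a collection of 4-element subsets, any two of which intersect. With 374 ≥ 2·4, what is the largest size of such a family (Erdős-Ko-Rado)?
max |F| = C(373, 3) = 8579746

The Erdős-Ko-Rado theorem states: for n ≥ 2k, an intersecting family of k-subsets of an n-element set has size at most C(n − 1, k − 1), with equality for 'star' families {A ⊆ [n] : |A| = k, i ∈ A} (fix an element i). For n = 374, k = 4: C(373, 3) = 8579746.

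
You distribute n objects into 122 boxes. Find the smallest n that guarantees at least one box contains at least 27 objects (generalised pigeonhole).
n = (27 − 1)·122 + 1 = 3173

By the generalised pigeonhole principle, to guarantee some box contains ≥ r objects we need more than (r − 1) · k objects total. Threshold: n = (r − 1) · k + 1. With r = 27 and k = 122: n = 26 · 122 + 1 = 3172 + 1 = 3173. For n = 3172 = 26 · 122, we can put exactly 26 objects in every box, avoiding 27 in any single one — so 3173 is tight.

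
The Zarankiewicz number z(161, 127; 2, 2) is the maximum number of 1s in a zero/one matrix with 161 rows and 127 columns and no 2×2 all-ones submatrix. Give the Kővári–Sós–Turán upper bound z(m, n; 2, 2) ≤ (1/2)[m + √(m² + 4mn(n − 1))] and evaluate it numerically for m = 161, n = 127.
z(161, 127; 2, 2) ≤ (1/2)[161 + √(161² + 4·161·127·126)] = (1/2)[161 + √10331209] = 1687.6099

Kővári–Sós–Turán: let r_1, ..., r_161 be the row sums and z = Σ r_i the total number of 1s. Each pair of columns can share at most one row with both entries 1 (else a 2×2 all-ones block appears), so Σ_i C(r_i, 2) ≤ C(127, 2) = 8001. By convexity Σ_i C(r_i, 2) ≥ 161·C(z/161, 2) = z(z − 161)/(2·161), giving z² − 161z − 161·127·126 ≤ 0 and hence z ≤ (1/2)[161 + √(25921 + 4·2576322)] = (1/2)[161 + √10331209] ≈ (1/2)(161 + 3214.2198) = 1687.6099.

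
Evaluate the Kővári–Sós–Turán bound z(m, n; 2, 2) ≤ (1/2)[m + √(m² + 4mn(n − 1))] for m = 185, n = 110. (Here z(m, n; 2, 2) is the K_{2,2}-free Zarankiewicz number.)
z(185, 110; 2, 2) ≤ (1/2)[185 + √(185² + 4·185·110·109)] = (1/2)[185 + √8906825] = 1584.7152

Kővári–Sós–Turán: let r_1, ..., r_185 be the row sums and z = Σ r_i the total number of 1s. Each pair of columns can share at most one row with both entries 1 (else a 2×2 all-ones block appears), so Σ_i C(r_i, 2) ≤ C(110, 2) = 5995. By convexity Σ_i C(r_i, 2) ≥ 185·C(z/185, 2) = z(z − 185)/(2·185), giving z² − 185z − 185·110·109 ≤ 0 and hence z ≤ (1/2)[185 + √(34225 + 4·2218150)] = (1/2)[185 + √8906825] ≈ (1/2)(185 + 2984.4304) = 1584.7152.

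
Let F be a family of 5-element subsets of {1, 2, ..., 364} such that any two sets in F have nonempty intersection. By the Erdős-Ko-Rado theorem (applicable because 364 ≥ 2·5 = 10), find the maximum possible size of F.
max |F| = C(363, 4) = 711563490

Erdős-Ko-Rado (1961): when n ≥ 2k, max |F| = C(n−1, k−1). The bound is attained by the star {A : i ∈ A} for any fixed i ∈ [n]. Here C(364−1, 5−1) = C(363, 4) = 711563490.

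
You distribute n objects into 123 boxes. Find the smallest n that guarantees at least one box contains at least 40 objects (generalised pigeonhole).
n = (40 − 1)·123 + 1 = 4798

By the generalised pigeonhole principle, to guarantee some box contains ≥ r objects we need more than (r − 1) · k objects total. Threshold: n = (r − 1) · k + 1. With r = 40 and k = 123: n = 39 · 123 + 1 = 4797 + 1 = 4798. For n = 4797 = 39 · 123, we can put exactly 39 objects in every box, avoiding 40 in any single one — so 4798 is tight.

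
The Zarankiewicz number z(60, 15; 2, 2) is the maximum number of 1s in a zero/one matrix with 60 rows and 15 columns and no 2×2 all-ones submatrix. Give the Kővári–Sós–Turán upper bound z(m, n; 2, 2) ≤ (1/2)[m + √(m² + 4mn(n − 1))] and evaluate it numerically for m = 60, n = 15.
z(60, 15; 2, 2) ≤ (1/2)[60 + √(60² + 4·60·15·14)] = (1/2)[60 + √54000] = 146.1895

Kővári–Sós–Turán: let r_1, ..., r_60 be the row sums and z = Σ r_i the total number of 1s. Each pair of columns can share at most one row with both entries 1 (else a 2×2 all-ones block appears), so Σ_i C(r_i, 2) ≤ C(15, 2) = 105. By convexity Σ_i C(r_i, 2) ≥ 60·C(z/60, 2) = z(z − 60)/(2·60), giving z² − 60z − 60·15·14 ≤ 0 and hence z ≤ (1/2)[60 + √(3600 + 4·12600)] = (1/2)[60 + √54000] ≈ (1/2)(60 + 232.379) = 146.1895.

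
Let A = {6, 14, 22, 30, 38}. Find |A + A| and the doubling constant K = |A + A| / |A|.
K = |A + A| / |A| = 9/5

Enumerate A + A = {a + b : a, b ∈ A}. With |A| = 5, there are |A|^2 = 25 ordered sum pairs; collecting distinct values, A + A = {12, 20, 28, 36, 44, 52, 60, 68, 76}, so |A + A| = 9. Thus K = 9/5. Here |A + A| = 2|A| − 1 = 9, the minimum possible — so K = 9/5 is minimal, which holds iff A is an arithmetic progression.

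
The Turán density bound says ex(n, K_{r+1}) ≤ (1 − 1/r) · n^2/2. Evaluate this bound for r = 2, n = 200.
Turán density bound = (1/2) · 200^2/2 = 10000

Turán's theorem: ex(n, K_{r+1}) is achieved by the complete r-partite Turán graph T(n, r) with parts as balanced as possible, and is at most (1 − 1/r) · n^2/2. For r = 2, n = 200: the density bound is (1/2) · 40000/2 = 10000. Since 2 ∣ 200, the Turán graph T(200, 2) has parts of equal size 100, and its edge count e(T(200, 2)) = 10000 attains the density bound exactly.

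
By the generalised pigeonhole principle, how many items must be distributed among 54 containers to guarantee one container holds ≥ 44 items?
n = (44 − 1)·54 + 1 = 2323

By the generalised pigeonhole principle, to guarantee some box contains ≥ r objects we need more than (r − 1) · k objects total. Threshold: n = (r − 1) · k + 1. With r = 44 and k = 54: n = 43 · 54 + 1 = 2322 + 1 = 2323. For n = 2322 = 43 · 54, we can put exactly 43 objects in every box, avoiding 44 in any single one — so 2323 is tight.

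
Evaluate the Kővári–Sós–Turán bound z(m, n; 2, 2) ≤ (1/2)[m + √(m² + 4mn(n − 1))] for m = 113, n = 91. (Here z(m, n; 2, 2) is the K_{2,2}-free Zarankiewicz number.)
z(113, 91; 2, 2) ≤ (1/2)[113 + √(113² + 4·113·91·90)] = (1/2)[113 + √3714649] = 1020.1712

Kővári–Sós–Turán: let r_1, ..., r_113 be the row sums and z = Σ r_i the total number of 1s. Each pair of columns can share at most one row with both entries 1 (else a 2×2 all-ones block appears), so Σ_i C(r_i, 2) ≤ C(91, 2) = 4095. By convexity Σ_i C(r_i, 2) ≥ 113·C(z/113, 2) = z(z − 113)/(2·113), giving z² − 113z − 113·91·90 ≤ 0 and hence z ≤ (1/2)[113 + √(12769 + 4·925470)] = (1/2)[113 + √3714649] ≈ (1/2)(113 + 1927.3425) = 1020.1712.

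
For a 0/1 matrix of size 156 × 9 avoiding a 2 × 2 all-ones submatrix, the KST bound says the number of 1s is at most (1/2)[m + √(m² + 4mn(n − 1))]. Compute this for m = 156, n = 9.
z(156, 9; 2, 2) ≤ (1/2)[156 + √(156² + 4·156·9·8)] = (1/2)[156 + √69264] = 209.5903

Kővári–Sós–Turán: let r_1, ..., r_156 be the row sums and z = Σ r_i the total number of 1s. Each pair of columns can share at most one row with both entries 1 (else a 2×2 all-ones block appears), so Σ_i C(r_i, 2) ≤ C(9, 2) = 36. By convexity Σ_i C(r_i, 2) ≥ 156·C(z/156, 2) = z(z − 156)/(2·156), giving z² − 156z − 156·9·8 ≤ 0 and hence z ≤ (1/2)[156 + √(24336 + 4·11232)] = (1/2)[156 + √69264] ≈ (1/2)(156 + 263.1805) = 209.5903.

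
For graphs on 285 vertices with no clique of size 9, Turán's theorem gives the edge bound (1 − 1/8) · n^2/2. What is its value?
Turán density bound = (7/8) · 285^2/2 = 568575/16 ≈ 35535.9375

Turán's theorem: ex(n, K_{r+1}) is achieved by the complete r-partite Turán graph T(n, r) with parts as balanced as possible, and is at most (1 − 1/r) · n^2/2. For r = 8, n = 285: the density bound is (7/8) · 81225/2 = 568575/16 ≈ 35535.9375. The integer-valued extremum is e(T(285, 8)) = 35535, which is strictly less than the density bound 568575/16 since 8 ∤ 285 (the parts of T(285, 8) cannot all be equal).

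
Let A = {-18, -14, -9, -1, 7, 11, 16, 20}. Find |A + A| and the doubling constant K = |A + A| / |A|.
K = |A + A| / |A| = 29/8

Enumerate A + A = {a + b : a, b ∈ A}. With |A| = 8, there are |A|^2 = 64 ordered sum pairs; collecting distinct values, A + A = {-36, -32, -28, -27, -23, -19, -18, -15, -11, -10, -7, -3, -2, 2, 6, 7, 10, 11, 14, 15, 18, 19, 22, 23, 27, 31, 32, 36, 40}, so |A + A| = 29. Thus K = 29/8. For comparison, the minimum possible |A + A| over all 8-element sets is 2·8 − 1 = 15 (so min K = 15/8), attained only by arithmetic progressions.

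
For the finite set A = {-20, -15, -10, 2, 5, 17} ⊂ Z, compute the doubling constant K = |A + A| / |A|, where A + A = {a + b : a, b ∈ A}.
K = |A + A| / |A| = 19/6

Enumerate A + A = {a + b : a, b ∈ A}. With |A| = 6, there are |A|^2 = 36 ordered sum pairs; collecting distinct values, A + A = {-40, -35, -30, -25, -20, -18, -15, -13, -10, -8, -5, -3, 2, 4, 7, 10, 19, 22, 34}, so |A + A| = 19. Thus K = 19/6. For comparison, the minimum possible |A + A| over all 6-element sets is 2·6 − 1 = 11 (so min K = 11/6), attained only by arithmetic progressions.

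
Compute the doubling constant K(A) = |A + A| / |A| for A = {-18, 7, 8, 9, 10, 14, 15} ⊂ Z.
K = |A + A| / |A| = 22/7

Enumerate A + A = {a + b : a, b ∈ A}. With |A| = 7, there are |A|^2 = 49 ordered sum pairs; collecting distinct values, A + A = {-36, -11, -10, -9, -8, -4, -3, 14, 15, 16, 17, 18, 19, 20, 21, 22, 23, 24, 25, 28, 29, 30}, so |A + A| = 22. Thus K = 22/7. For comparison, the minimum possible |A + A| over all 7-element sets is 2·7 − 1 = 13 (so min K = 13/7), attained only by arithmetic progressions.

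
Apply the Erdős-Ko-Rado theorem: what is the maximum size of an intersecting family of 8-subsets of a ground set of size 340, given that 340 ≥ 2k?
max |F| = C(339, 7) = 95915887062372

Erdős-Ko-Rado (1961): when n ≥ 2k, max |F| = C(n−1, k−1). The bound is attained by the star {A : i ∈ A} for any fixed i ∈ [n]. Here C(340−1, 8−1) = C(339, 7) = 95915887062372.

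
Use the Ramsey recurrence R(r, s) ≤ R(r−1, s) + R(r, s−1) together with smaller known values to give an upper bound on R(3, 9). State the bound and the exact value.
R(3, 9) ≤ R(2, 9) + R(3, 8) = 9 + 28 = 37; exact value R(3, 9) = 36.

The Erdős–Szekeres recurrence R(r, s) ≤ R(r−1, s) + R(r, s−1) applied to (r, s) = (3, 9) gives
  R(3, 9) ≤ R(2, 9) + R(3, 8) = 9 + 28 = 37.
(Recall R(2, k) = k and R is symmetric.) The recurrence is not tight here (it gives 37, but the exact value is R(3, 9) = 36); the tight upper bound requires a sharper argument than the simple recurrence, combined with a lower-bound construction on K_{35}.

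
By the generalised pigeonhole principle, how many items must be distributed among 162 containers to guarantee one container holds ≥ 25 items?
n = (25 − 1)·162 + 1 = 3889

By the generalised pigeonhole principle, to guarantee some box contains ≥ r objects we need more than (r − 1) · k objects total. Threshold: n = (r − 1) · k + 1. With r = 25 and k = 162: n = 24 · 162 + 1 = 3888 + 1 = 3889. For n = 3888 = 24 · 162, we can put exactly 24 objects in every box, avoiding 25 in any single one — so 3889 is tight.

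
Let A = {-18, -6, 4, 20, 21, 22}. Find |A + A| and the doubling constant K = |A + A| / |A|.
K = |A + A| / |A| = 20/6 = 10/3

Enumerate A + A = {a + b : a, b ∈ A}. With |A| = 6, there are |A|^2 = 36 ordered sum pairs; collecting distinct values, A + A = {-36, -24, -14, -12, -2, 2, 3, 4, 8, 14, 15, 16, 24, 25, 26, 40, 41, 42, 43, 44}, so |A + A| = 20. Thus K = 20/6 = 10/3. For comparison, the minimum possible |A + A| over all 6-element sets is 2·6 − 1 = 11 (so min K = 11/6), attained only by arithmetic progressions.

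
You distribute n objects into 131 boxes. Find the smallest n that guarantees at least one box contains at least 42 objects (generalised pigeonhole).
n = (42 − 1)·131 + 1 = 5372

By the generalised pigeonhole principle, to guarantee some box contains ≥ r objects we need more than (r − 1) · k objects total. Threshold: n = (r − 1) · k + 1. With r = 42 and k = 131: n = 41 · 131 + 1 = 5371 + 1 = 5372. For n = 5371 = 41 · 131, we can put exactly 41 objects in every box, avoiding 42 in any single one — so 5372 is tight.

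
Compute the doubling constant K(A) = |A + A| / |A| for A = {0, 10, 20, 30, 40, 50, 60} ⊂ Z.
K = |A + A| / |A| = 13/7

Enumerate A + A = {a + b : a, b ∈ A}. With |A| = 7, there are |A|^2 = 49 ordered sum pairs; collecting distinct values, A + A = {0, 10, 20, 30, 40, 50, 60, 70, 80, 90, 100, 110, 120}, so |A + A| = 13. Thus K = 13/7. Here |A + A| = 2|A| − 1 = 13, the minimum possible — so K = 13/7 is minimal, which holds iff A is an arithmetic progression.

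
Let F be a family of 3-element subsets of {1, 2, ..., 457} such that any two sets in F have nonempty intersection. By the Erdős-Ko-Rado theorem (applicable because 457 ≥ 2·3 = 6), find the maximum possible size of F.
max |F| = C(456, 2) = 103740

Erdős-Ko-Rado (1961): when n ≥ 2k, max |F| = C(n−1, k−1). The bound is attained by the star {A : i ∈ A} for any fixed i ∈ [n]. Here C(457−1, 3−1) = C(456, 2) = 103740.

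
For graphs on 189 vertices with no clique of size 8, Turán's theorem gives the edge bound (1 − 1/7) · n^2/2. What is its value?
Turán density bound = (6/7) · 189^2/2 = 15309

Turán's theorem: ex(n, K_{r+1}) is achieved by the complete r-partite Turán graph T(n, r) with parts as balanced as possible, and is at most (1 − 1/r) · n^2/2. For r = 7, n = 189: the density bound is (6/7) · 35721/2 = 15309. Since 7 ∣ 189, the Turán graph T(189, 7) has parts of equal size 27, and its edge count e(T(189, 7)) = 15309 attains the density bound exactly.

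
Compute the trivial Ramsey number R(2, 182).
R(2, 182) = 182

R(2, k) = k for all k ≥ 2: in a 2-colouring of K_k, either some edge is red (a red K_2) or all edges are blue (a blue K_k). And K_{181} coloured all-blue has no blue K_182, so R(2, 182) > 181. Hence R(2, 182) = 182.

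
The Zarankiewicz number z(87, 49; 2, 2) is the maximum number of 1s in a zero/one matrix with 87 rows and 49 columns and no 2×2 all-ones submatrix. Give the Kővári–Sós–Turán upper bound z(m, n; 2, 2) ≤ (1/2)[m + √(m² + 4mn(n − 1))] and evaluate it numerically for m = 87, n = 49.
z(87, 49; 2, 2) ≤ (1/2)[87 + √(87² + 4·87·49·48)] = (1/2)[87 + √826065] = 497.9406

Kővári–Sós–Turán: let r_1, ..., r_87 be the row sums and z = Σ r_i the total number of 1s. Each pair of columns can share at most one row with both entries 1 (else a 2×2 all-ones block appears), so Σ_i C(r_i, 2) ≤ C(49, 2) = 1176. By convexity Σ_i C(r_i, 2) ≥ 87·C(z/87, 2) = z(z − 87)/(2·87), giving z² − 87z − 87·49·48 ≤ 0 and hence z ≤ (1/2)[87 + √(7569 + 4·204624)] = (1/2)[87 + √826065] ≈ (1/2)(87 + 908.8812) = 497.9406.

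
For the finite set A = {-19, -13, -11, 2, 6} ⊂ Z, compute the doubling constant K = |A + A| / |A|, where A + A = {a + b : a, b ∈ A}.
K = |A + A| / |A| = 15/5 = 3

Enumerate A + A = {a + b : a, b ∈ A}. With |A| = 5, there are |A|^2 = 25 ordered sum pairs; collecting distinct values, A + A = {-38, -32, -30, -26, -24, -22, -17, -13, -11, -9, -7, -5, 4, 8, 12}, so |A + A| = 15. Thus K = 15/5 = 3. For comparison, the minimum possible |A + A| over all 5-element sets is 2·5 − 1 = 9 (so min K = 9/5), attained only by arithmetic progressions.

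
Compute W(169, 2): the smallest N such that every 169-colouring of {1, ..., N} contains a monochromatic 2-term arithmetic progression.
W(169, 2) = 169 + 1 = 170

A 2-term AP is any pair of integers, so a monochromatic 2-AP exists iff some colour is used at least twice. With 169 colours, the colouring i ↦ i on {1, ..., 169} uses each colour once, avoiding any monochromatic pair, so W(169, 2) > 169. For {1, ..., 170}, pigeonhole forces two integers of the same colour, which form a monochromatic 2-AP. Hence W(169, 2) = 170.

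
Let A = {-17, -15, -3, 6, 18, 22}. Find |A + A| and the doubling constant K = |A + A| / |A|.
K = |A + A| / |A| = 20/6 = 10/3

Enumerate A + A = {a + b : a, b ∈ A}. With |A| = 6, there are |A|^2 = 36 ordered sum pairs; collecting distinct values, A + A = {-34, -32, -30, -20, -18, -11, -9, -6, 1, 3, 5, 7, 12, 15, 19, 24, 28, 36, 40, 44}, so |A + A| = 20. Thus K = 20/6 = 10/3. For comparison, the minimum possible |A + A| over all 6-element sets is 2·6 − 1 = 11 (so min K = 11/6), attained only by arithmetic progressions.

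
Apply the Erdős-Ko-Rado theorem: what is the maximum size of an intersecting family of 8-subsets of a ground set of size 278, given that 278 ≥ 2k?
max |F| = C(277, 7) = 23000772017080

Erdős-Ko-Rado (1961): when n ≥ 2k, max |F| = C(n−1, k−1). The bound is attained by the star {A : i ∈ A} for any fixed i ∈ [n]. Here C(278−1, 8−1) = C(277, 7) = 23000772017080.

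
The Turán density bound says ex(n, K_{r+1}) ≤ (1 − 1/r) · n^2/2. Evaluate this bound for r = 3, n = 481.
Turán density bound = (2/3) · 481^2/2 = 231361/3 ≈ 77120.3333

Turán's theorem: ex(n, K_{r+1}) is achieved by the complete r-partite Turán graph T(n, r) with parts as balanced as possible, and is at most (1 − 1/r) · n^2/2. For r = 3, n = 481: the density bound is (2/3) · 231361/2 = 231361/3 ≈ 77120.3333. The integer-valued extremum is e(T(481, 3)) = 77120, which is strictly less than the density bound 231361/3 since 3 ∤ 481 (the parts of T(481, 3) cannot all be equal).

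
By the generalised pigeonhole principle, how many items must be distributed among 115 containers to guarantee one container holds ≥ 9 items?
n = (9 − 1)·115 + 1 = 921

By the generalised pigeonhole principle, to guarantee some box contains ≥ r objects we need more than (r − 1) · k objects total. Threshold: n = (r − 1) · k + 1. With r = 9 and k = 115: n = 8 · 115 + 1 = 920 + 1 = 921. For n = 920 = 8 · 115, we can put exactly 8 objects in every box, avoiding 9 in any single one — so 921 is tight.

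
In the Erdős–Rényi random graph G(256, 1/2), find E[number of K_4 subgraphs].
E[# K_4] = C(256, 4) · (1/2)^C(4, 2) = 174792640 / 2^6 = 2731135

For each 4-subset S of vertices (there are C(256, 4) = 174792640 such S), let X_S = 1 if S induces a K_4 (all C(4, 2) = 6 edges present). Then P(X_S = 1) = (1/2)^6 = 1/64. By linearity of expectation, E[# K_4] = C(256, 4) · (1/2)^6 = 174792640 / 64 = 2731135.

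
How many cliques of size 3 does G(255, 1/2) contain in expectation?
E[# K_3] = C(255, 3) · (1/2)^C(3, 2) = 2731135 / 2^3 = 341391.875

For each 3-subset S of vertices (there are C(255, 3) = 2731135 such S), let X_S = 1 if S induces a K_3 (all C(3, 2) = 3 edges present). Then P(X_S = 1) = (1/2)^3 = 1/8. By linearity of expectation, E[# K_3] = C(255, 3) · (1/2)^3 = 2731135 / 8 = 341391.875.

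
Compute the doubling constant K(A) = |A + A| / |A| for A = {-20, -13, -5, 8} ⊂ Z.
K = |A + A| / |A| = 10/4 = 5/2

Enumerate A + A = {a + b : a, b ∈ A}. With |A| = 4, there are |A|^2 = 16 ordered sum pairs; collecting distinct values, A + A = {-40, -33, -26, -25, -18, -12, -10, -5, 3, 16}, so |A + A| = 10. Thus K = 10/4 = 5/2. For comparison, the minimum possible |A + A| over all 4-element sets is 2·4 − 1 = 7 (so min K = 7/4), attained only by arithmetic progressions.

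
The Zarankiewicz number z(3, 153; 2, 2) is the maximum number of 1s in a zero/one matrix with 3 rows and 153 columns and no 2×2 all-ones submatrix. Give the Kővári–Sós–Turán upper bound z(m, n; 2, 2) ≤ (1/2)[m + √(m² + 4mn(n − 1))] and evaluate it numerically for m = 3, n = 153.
z(3, 153; 2, 2) ≤ (1/2)[3 + √(3² + 4·3·153·152)] = (1/2)[3 + √279081] = 265.6406

Kővári–Sós–Turán: let r_1, ..., r_3 be the row sums and z = Σ r_i the total number of 1s. Each pair of columns can share at most one row with both entries 1 (else a 2×2 all-ones block appears), so Σ_i C(r_i, 2) ≤ C(153, 2) = 11628. By convexity Σ_i C(r_i, 2) ≥ 3·C(z/3, 2) = z(z − 3)/(2·3), giving z² − 3z − 3·153·152 ≤ 0 and hence z ≤ (1/2)[3 + √(9 + 4·69768)] = (1/2)[3 + √279081] ≈ (1/2)(3 + 528.2812) = 265.6406.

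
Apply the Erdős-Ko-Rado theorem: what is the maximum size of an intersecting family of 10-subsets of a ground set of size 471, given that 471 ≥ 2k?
max |F| = C(470, 9) = 2855289959278616860

The Erdős-Ko-Rado theorem states: for n ≥ 2k, an intersecting family of k-subsets of an n-element set has size at most C(n − 1, k − 1), with equality for 'star' families {A ⊆ [n] : |A| = k, i ∈ A} (fix an element i). For n = 471, k = 10: C(470, 9) = 2855289959278616860.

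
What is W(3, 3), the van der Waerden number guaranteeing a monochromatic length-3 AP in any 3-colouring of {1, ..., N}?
W(3, 3) = 27

This is a classical value, W(3, 3) = 27, established by combining an explicit 3-colouring of {1, ..., 26} with no monochromatic 3-AP (giving the lower bound W(3, 3) > 26) and a finite case analysis / exhaustive computer search showing every 3-colouring of {1, ..., 27} has such an AP.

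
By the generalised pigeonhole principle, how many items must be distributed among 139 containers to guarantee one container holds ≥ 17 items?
n = (17 − 1)·139 + 1 = 2225

By the generalised pigeonhole principle, to guarantee some box contains ≥ r objects we need more than (r − 1) · k objects total. Threshold: n = (r − 1) · k + 1. With r = 17 and k = 139: n = 16 · 139 + 1 = 2224 + 1 = 2225. For n = 2224 = 16 · 139, we can put exactly 16 objects in every box, avoiding 17 in any single one — so 2225 is tight.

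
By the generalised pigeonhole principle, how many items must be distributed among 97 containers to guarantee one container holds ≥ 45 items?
n = (45 − 1)·97 + 1 = 4269

By the generalised pigeonhole principle, to guarantee some box contains ≥ r objects we need more than (r − 1) · k objects total. Threshold: n = (r − 1) · k + 1. With r = 45 and k = 97: n = 44 · 97 + 1 = 4268 + 1 = 4269. For n = 4268 = 44 · 97, we can put exactly 44 objects in every box, avoiding 45 in any single one — so 4269 is tight.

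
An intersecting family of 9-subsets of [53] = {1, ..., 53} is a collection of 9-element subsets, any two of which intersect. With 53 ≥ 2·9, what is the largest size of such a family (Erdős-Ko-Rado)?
max |F| = C(52, 8) = 752538150

Erdős-Ko-Rado (1961): when n ≥ 2k, max |F| = C(n−1, k−1). The bound is attained by the star {A : i ∈ A} for any fixed i ∈ [n]. Here C(53−1, 9−1) = C(52, 8) = 752538150.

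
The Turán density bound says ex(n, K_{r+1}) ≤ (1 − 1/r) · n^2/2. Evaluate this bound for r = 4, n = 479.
Turán density bound = (3/4) · 479^2/2 = 688323/8 ≈ 86040.375

Turán's theorem: ex(n, K_{r+1}) is achieved by the complete r-partite Turán graph T(n, r) with parts as balanced as possible, and is at most (1 − 1/r) · n^2/2. For r = 4, n = 479: the density bound is (3/4) · 229441/2 = 688323/8 ≈ 86040.375. The integer-valued extremum is e(T(479, 4)) = 86040, which is strictly less than the density bound 688323/8 since 4 ∤ 479 (the parts of T(479, 4) cannot all be equal).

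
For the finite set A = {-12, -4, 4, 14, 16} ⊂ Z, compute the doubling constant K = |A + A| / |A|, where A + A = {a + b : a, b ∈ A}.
K = |A + A| / |A| = 14/5

Enumerate A + A = {a + b : a, b ∈ A}. With |A| = 5, there are |A|^2 = 25 ordered sum pairs; collecting distinct values, A + A = {-24, -16, -8, 0, 2, 4, 8, 10, 12, 18, 20, 28, 30, 32}, so |A + A| = 14. Thus K = 14/5. For comparison, the minimum possible |A + A| over all 5-element sets is 2·5 − 1 = 9 (so min K = 9/5), attained only by arithmetic progressions.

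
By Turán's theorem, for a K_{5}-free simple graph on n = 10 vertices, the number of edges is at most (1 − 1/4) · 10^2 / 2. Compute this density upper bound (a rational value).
Turán density bound = (3/4) · 10^2/2 = 75/2 ≈ 37.5

Turán's theorem: ex(n, K_{r+1}) is achieved by the complete r-partite Turán graph T(n, r) with parts as balanced as possible, and is at most (1 − 1/r) · n^2/2. For r = 4, n = 10: the density bound is (3/4) · 100/2 = 75/2 ≈ 37.5. The integer-valued extremum is e(T(10, 4)) = 37, which is strictly less than the density bound 75/2 since 4 ∤ 10 (the parts of T(10, 4) cannot all be equal).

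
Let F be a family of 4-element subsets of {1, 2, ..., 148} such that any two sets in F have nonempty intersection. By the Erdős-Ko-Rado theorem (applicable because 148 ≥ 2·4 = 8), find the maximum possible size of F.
max |F| = C(147, 3) = 518665

The Erdős-Ko-Rado theorem states: for n ≥ 2k, an intersecting family of k-subsets of an n-element set has size at most C(n − 1, k − 1), with equality for 'star' families {A ⊆ [n] : |A| = k, i ∈ A} (fix an element i). For n = 148, k = 4: C(147, 3) = 518665.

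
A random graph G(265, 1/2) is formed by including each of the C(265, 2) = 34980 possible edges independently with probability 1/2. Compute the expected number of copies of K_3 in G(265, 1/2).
E[# K_3] = C(265, 3) · (1/2)^C(3, 2) = 3066580 / 2^3 = 766645/2 = 383322.5

For each 3-subset S of vertices (there are C(265, 3) = 3066580 such S), let X_S = 1 if S induces a K_3 (all C(3, 2) = 3 edges present). Then P(X_S = 1) = (1/2)^3 = 1/8. By linearity of expectation, E[# K_3] = C(265, 3) · (1/2)^3 = 3066580 / 8 = 766645/2 = 383322.5.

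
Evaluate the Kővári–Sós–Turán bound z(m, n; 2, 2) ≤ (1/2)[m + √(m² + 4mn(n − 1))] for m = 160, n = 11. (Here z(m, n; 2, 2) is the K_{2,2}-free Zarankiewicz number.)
z(160, 11; 2, 2) ≤ (1/2)[160 + √(160² + 4·160·11·10)] = (1/2)[160 + √96000] = 234.9193

Kővári–Sós–Turán: let r_1, ..., r_160 be the row sums and z = Σ r_i the total number of 1s. Each pair of columns can share at most one row with both entries 1 (else a 2×2 all-ones block appears), so Σ_i C(r_i, 2) ≤ C(11, 2) = 55. By convexity Σ_i C(r_i, 2) ≥ 160·C(z/160, 2) = z(z − 160)/(2·160), giving z² − 160z − 160·11·10 ≤ 0 and hence z ≤ (1/2)[160 + √(25600 + 4·17600)] = (1/2)[160 + √96000] ≈ (1/2)(160 + 309.8387) = 234.9193.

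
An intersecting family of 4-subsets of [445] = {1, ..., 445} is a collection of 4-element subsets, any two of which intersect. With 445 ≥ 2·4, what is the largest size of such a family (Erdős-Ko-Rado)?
max |F| = C(444, 3) = 14489644

The Erdős-Ko-Rado theorem states: for n ≥ 2k, an intersecting family of k-subsets of an n-element set has size at most C(n − 1, k − 1), with equality for 'star' families {A ⊆ [n] : |A| = k, i ∈ A} (fix an element i). For n = 445, k = 4: C(444, 3) = 14489644.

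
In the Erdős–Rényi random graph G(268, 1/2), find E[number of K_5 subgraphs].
E[# K_5] = C(268, 5) · (1/2)^C(5, 2) = 11096761368 / 2^10 = 1387095171/128 = 10836681.0234375

For each 5-subset S of vertices (there are C(268, 5) = 11096761368 such S), let X_S = 1 if S induces a K_5 (all C(5, 2) = 10 edges present). Then P(X_S = 1) = (1/2)^10 = 1/1024. By linearity of expectation, E[# K_5] = C(268, 5) · (1/2)^10 = 11096761368 / 1024 = 1387095171/128 = 10836681.0234375.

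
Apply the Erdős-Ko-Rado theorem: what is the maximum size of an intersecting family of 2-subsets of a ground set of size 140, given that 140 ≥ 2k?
max |F| = C(139, 1) = 139

The Erdős-Ko-Rado theorem states: for n ≥ 2k, an intersecting family of k-subsets of an n-element set has size at most C(n − 1, k − 1), with equality for 'star' families {A ⊆ [n] : |A| = k, i ∈ A} (fix an element i). For n = 140, k = 2: C(139, 1) = 139.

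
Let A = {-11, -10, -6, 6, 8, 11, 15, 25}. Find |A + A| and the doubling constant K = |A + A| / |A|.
K = |A + A| / |A| = 32/8 = 4

Enumerate A + A = {a + b : a, b ∈ A}. With |A| = 8, there are |A|^2 = 64 ordered sum pairs; collecting distinct values, A + A = {-22, -21, -20, -17, -16, -12, -5, -4, -3, -2, 0, 1, 2, 4, 5, 9, 12, 14, 15, 16, 17, 19, 21, 22, 23, 26, 30, 31, 33, 36, 40, 50}, so |A + A| = 32. Thus K = 32/8 = 4. For comparison, the minimum possible |A + A| over all 8-element sets is 2·8 − 1 = 15 (so min K = 15/8), attained only by arithmetic progressions.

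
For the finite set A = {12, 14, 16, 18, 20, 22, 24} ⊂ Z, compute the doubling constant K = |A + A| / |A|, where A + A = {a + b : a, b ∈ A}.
K = |A + A| / |A| = 13/7

Enumerate A + A = {a + b : a, b ∈ A}. With |A| = 7, there are |A|^2 = 49 ordered sum pairs; collecting distinct values, A + A = {24, 26, 28, 30, 32, 34, 36, 38, 40, 42, 44, 46, 48}, so |A + A| = 13. Thus K = 13/7. Here |A + A| = 2|A| − 1 = 13, the minimum possible — so K = 13/7 is minimal, which holds iff A is an arithmetic progression.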